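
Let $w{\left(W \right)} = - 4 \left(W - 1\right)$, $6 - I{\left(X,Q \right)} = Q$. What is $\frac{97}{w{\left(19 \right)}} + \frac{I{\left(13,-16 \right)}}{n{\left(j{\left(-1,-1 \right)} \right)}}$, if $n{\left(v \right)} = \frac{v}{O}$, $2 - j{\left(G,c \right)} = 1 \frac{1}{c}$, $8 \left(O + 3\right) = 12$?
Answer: $- \frac{889}{72} \approx -12.347$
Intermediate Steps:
$O = - \frac{3}{2}$ ($O = -3 + \frac{1}{8} \cdot 12 = -3 + \frac{3}{2} = - \frac{3}{2} \approx -1.5$)
$I{\left(X,Q \right)} = 6 - Q$
$j{\left(G,c \right)} = 2 - \frac{1}{c}$ ($j{\left(G,c \right)} = 2 - 1 \frac{1}{c} = 2 - \frac{1}{c}$)
$n{\left(v \right)} = - \frac{2 v}{3}$ ($n{\left(v \right)} = \frac{v}{- \frac{3}{2}} = v \left(- \frac{2}{3}\right) = - \frac{2 v}{3}$)
$w{\left(W \right)} = 4 - 4 W$ ($w{\left(W \right)} = - 4 \left(-1 + W\right) = 4 - 4 W$)
$\frac{97}{w{\left(19 \right)}} + \frac{I{\left(13,-16 \right)}}{n{\left(j{\left(-1,-1 \right)} \right)}} = \frac{97}{4 - 76} + \frac{6 - -16}{\left(- \frac{2}{3}\right) \left(2 - \frac{1}{-1}\right)} = \frac{97}{4 - 76} + \frac{6 + 16}{\left(- \frac{2}{3}\right) \left(2 - -1\right)} = \frac{97}{-72} + \frac{22}{\left(- \frac{2}{3}\right) \left(2 + 1\right)} = 97 \left(- \frac{1}{72}\right) + \frac{22}{\left(- \frac{2}{3}\right) 3} = - \frac{97}{72} + \frac{22}{-2} = - \frac{97}{72} + 22 \left(- \frac{1}{2}\right) = - \frac{97}{72} - 11 = - \frac{889}{72}$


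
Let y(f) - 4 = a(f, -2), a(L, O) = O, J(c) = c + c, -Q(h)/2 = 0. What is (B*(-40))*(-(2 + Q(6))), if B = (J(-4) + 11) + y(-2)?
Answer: 400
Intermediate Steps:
Q(h) = 0 (Q(h) = -2*0 = 0)
J(c) = 2*c
y(f) = 2 (y(f) = 4 - 2 = 2)
B = 5 (B = (2*(-4) + 11) + 2 = (-8 + 11) + 2 = 3 + 2 = 5)
(B*(-40))*(-(2 + Q(6))) = (5*(-40))*(-(2 + 0)) = -(-200)*2 = -200*(-2) = 400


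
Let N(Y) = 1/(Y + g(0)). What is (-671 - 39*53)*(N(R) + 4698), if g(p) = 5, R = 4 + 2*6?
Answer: -270128342/21 ≈ -1.2863e+7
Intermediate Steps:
R = 16 (R = 4 + 12 = 16)
N(Y) = 1/(5 + Y) (N(Y) = 1/(Y + 5) = 1/(5 + Y))
(-671 - 39*53)*(N(R) + 4698) = (-671 - 39*53)*(1/(5 + 16) + 4698) = (-671 - 2067)*(1/21 + 4698) = -2738*(1/21 + 4698) = -2738*98659/21 = -270128342/21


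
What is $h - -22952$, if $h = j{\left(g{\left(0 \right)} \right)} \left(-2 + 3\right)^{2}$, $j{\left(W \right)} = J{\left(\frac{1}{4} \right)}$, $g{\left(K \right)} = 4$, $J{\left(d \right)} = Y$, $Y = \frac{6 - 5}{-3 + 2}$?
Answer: $22951$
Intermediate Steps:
$Y = -1$ ($Y = 1 \frac{1}{-1} = 1 \left(-1\right) = -1$)
$J{\left(d \right)} = -1$
$j{\left(W \right)} = -1$
$h = -1$ ($h = - \left(-2 + 3\right)^{2} = - 1^{2} = \left(-1\right) 1 = -1$)
$h - -22952 = -1 - -22952 = -1 + 22952 = 22951$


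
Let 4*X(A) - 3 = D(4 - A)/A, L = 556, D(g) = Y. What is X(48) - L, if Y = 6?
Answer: -17767/32 ≈ -555.22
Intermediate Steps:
D(g) = 6
X(A) = ¾ + 3/(2*A) (X(A) = ¾ + (6/A)/4 = ¾ + 3/(2*A))
X(48) - L = (¾)*(2 + 48)/48 - 1*556 = (¾)*(1/48)*50 - 556 = 25/32 - 556 = -17767/32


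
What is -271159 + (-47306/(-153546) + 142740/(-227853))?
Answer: -175680691390766/647887347 ≈ -2.7116e+5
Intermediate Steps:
-271159 + (-47306/(-153546) + 142740/(-227853)) = -271159 + (-47306*(-1/153546) + 142740*(-1/227853)) = -271159 + (23653/76773 - 15860/25317) = -271159 - 206265593/647887347 = -175680691390766/647887347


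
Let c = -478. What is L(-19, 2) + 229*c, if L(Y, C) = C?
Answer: -109460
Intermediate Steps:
L(-19, 2) + 229*c = 2 + 229*(-478) = 2 - 109462 = -109460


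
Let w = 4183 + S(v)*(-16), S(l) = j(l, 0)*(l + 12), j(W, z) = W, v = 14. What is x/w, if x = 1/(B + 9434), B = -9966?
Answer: 1/873012 ≈ 1.1455e-6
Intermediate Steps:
S(l) = l*(12 + l) (S(l) = l*(l + 12) = l*(12 + l))
w = -1641 (w = 4183 + (14*(12 + 14))*(-16) = 4183 + (14*26)*(-16) = 4183 + 364*(-16) = 4183 - 5824 = -1641)
x = -1/532 (x = 1/(-9966 + 9434) = 1/(-532) = -1/532 ≈ -0.0018797)
x/w = -1/532/(-1641) = -1/532*(-1/1641) = 1/873012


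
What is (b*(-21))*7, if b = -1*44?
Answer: 6468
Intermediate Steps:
b = -44
(b*(-21))*7 = -44*(-21)*7 = 924*7 = 6468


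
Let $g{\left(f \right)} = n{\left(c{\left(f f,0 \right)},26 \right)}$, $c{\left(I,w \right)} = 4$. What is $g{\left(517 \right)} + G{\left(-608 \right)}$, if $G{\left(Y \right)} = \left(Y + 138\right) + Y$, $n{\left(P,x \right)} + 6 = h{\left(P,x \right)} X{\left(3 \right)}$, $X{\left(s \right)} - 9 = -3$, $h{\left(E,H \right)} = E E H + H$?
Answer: $1568$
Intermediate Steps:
$h{\left(E,H \right)} = H + H E^{2}$ ($h{\left(E,H \right)} = E^{2} H + H = H E^{2} + H = H + H E^{2}$)
$X{\left(s \right)} = 6$ ($X{\left(s \right)} = 9 - 3 = 6$)
$n{\left(P,x \right)} = -6 + 6 x \left(1 + P^{2}\right)$ ($n{\left(P,x \right)} = -6 + x \left(1 + P^{2}\right) 6 = -6 + 6 x \left(1 + P^{2}\right)$)
$g{\left(f \right)} = 2646$ ($g{\left(f \right)} = -6 + 6 \cdot 26 \left(1 + 4^{2}\right) = -6 + 6 \cdot 26 \left(1 + 16\right) = -6 + 6 \cdot 26 \cdot 17 = -6 + 2652 = 2646$)
$G{\left(Y \right)} = 138 + 2 Y$ ($G{\left(Y \right)} = \left(138 + Y\right) + Y = 138 + 2 Y$)
$g{\left(517 \right)} + G{\left(-608 \right)} = 2646 + \left(138 + 2 \left(-608\right)\right) = 2646 + \left(138 - 1216\right) = 2646 - 1078 = 1568$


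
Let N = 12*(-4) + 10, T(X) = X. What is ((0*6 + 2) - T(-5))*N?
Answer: -266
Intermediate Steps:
N = -38 (N = -48 + 10 = -38)
((0*6 + 2) - T(-5))*N = ((0*6 + 2) - 1*(-5))*(-38) = ((0 + 2) + 5)*(-38) = (2 + 5)*(-38) = 7*(-38) = -266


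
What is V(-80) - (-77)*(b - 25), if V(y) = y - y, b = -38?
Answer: -4851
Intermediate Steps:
V(y) = 0
V(-80) - (-77)*(b - 25) = 0 - (-77)*(-38 - 25) = 0 - (-77)*(-63) = 0 - 1*4851 = 0 - 4851 = -4851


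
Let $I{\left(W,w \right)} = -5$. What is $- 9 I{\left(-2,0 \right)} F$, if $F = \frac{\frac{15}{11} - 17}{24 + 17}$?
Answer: $- \frac{7740}{451} \approx -17.162$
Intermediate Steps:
$F = - \frac{172}{451}$ ($F = \frac{15 \cdot \frac{1}{11} - 17}{41} = \left(\frac{15}{11} - 17\right) \frac{1}{41} = \left(- \frac{172}{11}\right) \frac{1}{41} = - \frac{172}{451} \approx -0.38137$)
$- 9 I{\left(-2,0 \right)} F = \left(-9\right) \left(-5\right) \left(- \frac{172}{451}\right) = 45 \left(- \frac{172}{451}\right) = - \frac{7740}{451}$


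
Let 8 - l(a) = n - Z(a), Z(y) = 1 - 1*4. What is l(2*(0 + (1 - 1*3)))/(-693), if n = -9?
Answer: -2/99 ≈ -0.020202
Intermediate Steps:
Z(y) = -3 (Z(y) = 1 - 4 = -3)
l(a) = 14 (l(a) = 8 - (-9 - 1*(-3)) = 8 - (-9 + 3) = 8 - 1*(-6) = 8 + 6 = 14)
l(2*(0 + (1 - 1*3)))/(-693) = 14/(-693) = 14*(-1/693) = -2/99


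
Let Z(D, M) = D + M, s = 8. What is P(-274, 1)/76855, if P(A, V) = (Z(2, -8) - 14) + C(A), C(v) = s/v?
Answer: -2744/10529135 ≈ -0.00026061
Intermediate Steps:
C(v) = 8/v
P(A, V) = -20 + 8/A (P(A, V) = ((2 - 8) - 14) + 8/A = (-6 - 14) + 8/A = -20 + 8/A)
P(-274, 1)/76855 = (-20 + 8/(-274))/76855 = (-20 + 8*(-1/274))*(1/76855) = (-20 - 4/137)*(1/76855) = -2744/137*1/76855 = -2744/10529135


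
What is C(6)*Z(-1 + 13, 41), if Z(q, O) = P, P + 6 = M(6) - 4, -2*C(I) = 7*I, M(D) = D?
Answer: 84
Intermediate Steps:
C(I) = -7*I/2
P = -4 (P = -6 + (6 - 4) = -6 + 2 = -4)
Z(q, O) = -4
C(6)*Z(-1 + 13, 41) = -7/2*6*(-4) = -21*(-4) = 84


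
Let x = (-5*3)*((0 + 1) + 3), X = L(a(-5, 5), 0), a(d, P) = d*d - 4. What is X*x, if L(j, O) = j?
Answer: -1260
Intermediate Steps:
a(d, P) = -4 + d² (a(d, P) = d² - 4 = -4 + d²)
X = 21 (X = -4 + (-5)² = -4 + 25 = 21)
x = -60 (x = -15*(1 + 3) = -15*4 = -60)
X*x = 21*(-60) = -1260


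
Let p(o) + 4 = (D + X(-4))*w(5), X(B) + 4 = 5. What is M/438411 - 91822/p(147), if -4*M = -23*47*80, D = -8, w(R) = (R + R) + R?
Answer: 40258131422/47786799 ≈ 842.45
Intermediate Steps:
X(B) = 1 (X(B) = -4 + 5 = 1)
w(R) = 3*R (w(R) = 2*R + R = 3*R)
M = 21620 (M = -(-23*47)*80/4 = -(-1081)*80/4 = -¼*(-86480) = 21620)
p(o) = -109 (p(o) = -4 + (-8 + 1)*(3*5) = -4 - 7*15 = -4 - 105 = -109)
M/438411 - 91822/p(147) = 21620/438411 - 91822/(-109) = 21620*(1/438411) - 91822*(-1/109) = 21620/438411 + 91822/109 = 40258131422/47786799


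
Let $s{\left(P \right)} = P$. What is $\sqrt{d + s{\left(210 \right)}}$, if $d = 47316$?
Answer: $89 \sqrt{6} \approx 218.0$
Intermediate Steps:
$\sqrt{d + s{\left(210 \right)}} = \sqrt{47316 + 210} = \sqrt{47526} = 89 \sqrt{6}$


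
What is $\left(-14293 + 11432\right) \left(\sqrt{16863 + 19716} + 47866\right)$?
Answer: $-136944626 - 2861 \sqrt{36579} \approx -1.3749 \cdot 10^{8}$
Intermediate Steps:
$\left(-14293 + 11432\right) \left(\sqrt{16863 + 19716} + 47866\right) = - 2861 \left(\sqrt{36579} + 47866\right) = - 2861 \left(47866 + \sqrt{36579}\right) = -136944626 - 2861 \sqrt{36579}$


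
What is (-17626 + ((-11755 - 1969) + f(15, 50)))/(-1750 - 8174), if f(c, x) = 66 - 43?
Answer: 31327/9924 ≈ 3.1567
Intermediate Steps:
f(c, x) = 23
(-17626 + ((-11755 - 1969) + f(15, 50)))/(-1750 - 8174) = (-17626 + ((-11755 - 1969) + 23))/(-1750 - 8174) = (-17626 + (-13724 + 23))/(-9924) = (-17626 - 13701)*(-1/9924) = -31327*(-1/9924) = 31327/9924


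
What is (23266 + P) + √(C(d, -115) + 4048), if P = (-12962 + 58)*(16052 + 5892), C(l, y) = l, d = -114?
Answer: -283142110 + √3934 ≈ -2.8314e+8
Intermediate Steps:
P = -283165376 (P = -12904*21944 = -283165376)
(23266 + P) + √(C(d, -115) + 4048) = (23266 - 283165376) + √(-114 + 4048) = -283142110 + √3934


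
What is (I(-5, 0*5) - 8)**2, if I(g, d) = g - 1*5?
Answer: 324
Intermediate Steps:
I(g, d) = -5 + g (I(g, d) = g - 5 = -5 + g)
(I(-5, 0*5) - 8)**2 = ((-5 - 5) - 8)**2 = (-10 - 8)**2 = (-18)**2 = 324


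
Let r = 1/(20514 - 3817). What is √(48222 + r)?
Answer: √13443802186295/16697 ≈ 219.59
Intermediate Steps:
r = 1/16697 ≈ 5.9891e-5
√(48222 + r) = √(48222 + 1/16697) = √(805162735/16697) = √13443802186295/16697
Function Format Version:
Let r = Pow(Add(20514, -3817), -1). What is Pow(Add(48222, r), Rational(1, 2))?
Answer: Mul(Rational(1, 16697), Pow(13443802186295, Rational(1, 2))) ≈ 219.59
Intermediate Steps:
r = Rational(1, 16697) (r = Pow(16697, -1) = Rational(1, 16697) ≈ 5.9891e-5)
Pow(Add(48222, r), Rational(1, 2)) = Pow(Add(48222, Rational(1, 16697)), Rational(1, 2)) = Pow(Rational(805162735, 16697), Rational(1, 2)) = Mul(Rational(1, 16697), Pow(13443802186295, Rational(1, 2)))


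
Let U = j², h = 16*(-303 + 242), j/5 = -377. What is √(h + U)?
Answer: √3552249 ≈ 1884.7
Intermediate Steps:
j = -1885 (j = 5*(-377) = -1885)
h = -976 (h = 16*(-61) = -976)
U = 3553225 (U = (-1885)² = 3553225)
√(h + U) = √(-976 + 3553225) = √3552249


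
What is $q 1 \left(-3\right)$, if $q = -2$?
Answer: $6$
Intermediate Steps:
$q 1 \left(-3\right) = \left(-2\right) 1 \left(-3\right) = \left(-2\right) \left(-3\right) = 6$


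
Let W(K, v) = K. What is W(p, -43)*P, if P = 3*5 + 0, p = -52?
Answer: -780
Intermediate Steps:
P = 15 (P = 15 + 0 = 15)
W(p, -43)*P = -52*15 = -780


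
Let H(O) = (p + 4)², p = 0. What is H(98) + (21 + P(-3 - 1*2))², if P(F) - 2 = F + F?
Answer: 185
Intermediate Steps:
H(O) = 16 (H(O) = (0 + 4)² = 4² = 16)
P(F) = 2 + 2*F (P(F) = 2 + (F + F) = 2 + 2*F)
H(98) + (21 + P(-3 - 1*2))² = 16 + (21 + (2 + 2*(-3 - 1*2)))² = 16 + (21 + (2 + 2*(-3 - 2)))² = 16 + (21 + (2 + 2*(-5)))² = 16 + (21 + (2 - 10))² = 16 + (21 - 8)² = 16 + 13² = 16 + 169 = 185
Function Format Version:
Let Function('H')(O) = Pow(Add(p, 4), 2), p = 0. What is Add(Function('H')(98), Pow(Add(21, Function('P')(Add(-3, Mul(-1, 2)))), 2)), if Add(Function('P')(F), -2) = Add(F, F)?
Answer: 185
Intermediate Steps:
Function('H')(O) = 16 (Function('H')(O) = Pow(Add(0, 4), 2) = Pow(4, 2) = 16)
Function('P')(F) = Add(2, Mul(2, F)) (Function('P')(F) = Add(2, Add(F, F)) = Add(2, Mul(2, F)))
Add(Function('H')(98), Pow(Add(21, Function('P')(Add(-3, Mul(-1, 2)))), 2)) = Add(16, Pow(Add(21, Add(2, Mul(2, Add(-3, Mul(-1, 2))))), 2)) = Add(16, Pow(Add(21, Add(2, Mul(2, Add(-3, -2)))), 2)) = Add(16, Pow(Add(21, Add(2, Mul(2, -5))), 2)) = Add(16, Pow(Add(21, Add(2, -10)), 2)) = Add(16, Pow(Add(21, -8), 2)) = Add(16, Pow(13, 2)) = Add(16, 169) = 185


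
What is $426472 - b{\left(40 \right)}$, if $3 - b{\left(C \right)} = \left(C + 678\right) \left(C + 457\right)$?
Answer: $783315$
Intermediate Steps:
$b{\left(C \right)} = 3 - \left(457 + C\right) \left(678 + C\right)$ ($b{\left(C \right)} = 3 - \left(C + 678\right) \left(C + 457\right) = 3 - \left(678 + C\right) \left(457 + C\right) = 3 - \left(457 + C\right) \left(678 + C\right)$)
$426472 - b{\left(40 \right)} = 426472 - \left(-309843 - 40^{2} - 45400\right) = 426472 - \left(-309843 - 1600 - 45400\right) = 426472 - -356843 = 426472 + 356843 = 783315$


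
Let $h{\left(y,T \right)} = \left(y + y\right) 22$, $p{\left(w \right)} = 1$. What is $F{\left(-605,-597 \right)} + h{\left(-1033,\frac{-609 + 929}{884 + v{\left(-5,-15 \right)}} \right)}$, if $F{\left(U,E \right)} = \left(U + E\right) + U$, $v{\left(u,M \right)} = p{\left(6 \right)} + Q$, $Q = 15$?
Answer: $-47259$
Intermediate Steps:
$v{\left(u,M \right)} = 16$ ($v{\left(u,M \right)} = 1 + 15 = 16$)
$F{\left(U,E \right)} = E + 2 U$ ($F{\left(U,E \right)} = \left(E + U\right) + U = E + 2 U$)
$h{\left(y,T \right)} = 44 y$ ($h{\left(y,T \right)} = 2 y 22 = 44 y$)
$F{\left(-605,-597 \right)} + h{\left(-1033,\frac{-609 + 929}{884 + v{\left(-5,-15 \right)}} \right)} = \left(-597 + 2 \left(-605\right)\right) + 44 \left(-1033\right) = \left(-597 - 1210\right) - 45452 = -1807 - 45452 = -47259$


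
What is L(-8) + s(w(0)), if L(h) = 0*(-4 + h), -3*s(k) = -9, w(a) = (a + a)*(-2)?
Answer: 3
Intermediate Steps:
w(a) = -4*a (w(a) = (2*a)*(-2) = -4*a)
s(k) = 3 (s(k) = -⅓*(-9) = 3)
L(h) = 0
L(-8) + s(w(0)) = 0 + 3 = 3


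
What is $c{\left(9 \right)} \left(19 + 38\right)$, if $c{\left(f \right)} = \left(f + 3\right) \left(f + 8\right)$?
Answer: $11628$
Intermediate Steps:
$c{\left(f \right)} = \left(3 + f\right) \left(8 + f\right)$
$c{\left(9 \right)} \left(19 + 38\right) = \left(24 + 9^{2} + 11 \cdot 9\right) \left(19 + 38\right) = \left(24 + 81 + 99\right) 57 = 204 \cdot 57 = 11628$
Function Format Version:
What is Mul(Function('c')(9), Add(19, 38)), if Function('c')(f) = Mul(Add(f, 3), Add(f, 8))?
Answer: 11628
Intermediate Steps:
Function('c')(f) = Mul(Add(3, f), Add(8, f))
Mul(Function('c')(9), Add(19, 38)) = Mul(Add(24, Pow(9, 2), Mul(11, 9)), Add(19, 38)) = Mul(Add(24, 81, 99), 57) = Mul(204, 57) = 11628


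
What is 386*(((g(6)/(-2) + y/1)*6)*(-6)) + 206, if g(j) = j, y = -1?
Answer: 55790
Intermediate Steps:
386*(((g(6)/(-2) + y/1)*6)*(-6)) + 206 = 386*(((6/(-2) - 1/1)*6)*(-6)) + 206 = 386*(((6*(-½) - 1*1)*6)*(-6)) + 206 = 386*(((-3 - 1)*6)*(-6)) + 206 = 386*(-4*6*(-6)) + 206 = 386*(-24*(-6)) + 206 = 386*144 + 206 = 55584 + 206 = 55790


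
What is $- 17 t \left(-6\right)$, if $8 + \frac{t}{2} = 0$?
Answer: $-1632$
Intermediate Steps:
$t = -16$ ($t = -16 + 2 \cdot 0 = -16 + 0 = -16$)
$- 17 t \left(-6\right) = \left(-17\right) \left(-16\right) \left(-6\right) = 272 \left(-6\right) = -1632$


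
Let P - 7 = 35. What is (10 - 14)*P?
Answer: -168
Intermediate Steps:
P = 42 (P = 7 + 35 = 42)
(10 - 14)*P = (10 - 14)*42 = -4*42 = -168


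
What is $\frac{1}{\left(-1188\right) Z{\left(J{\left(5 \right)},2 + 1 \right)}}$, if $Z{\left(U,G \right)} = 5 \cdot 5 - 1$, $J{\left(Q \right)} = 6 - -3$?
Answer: $- \frac{1}{28512} \approx -3.5073 \cdot 10^{-5}$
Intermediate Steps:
$J{\left(Q \right)} = 9$ ($J{\left(Q \right)} = 6 + 3 = 9$)
$Z{\left(U,G \right)} = 24$ ($Z{\left(U,G \right)} = 25 - 1 = 24$)
$\frac{1}{\left(-1188\right) Z{\left(J{\left(5 \right)},2 + 1 \right)}} = \frac{1}{\left(-1188\right) 24} = \frac{1}{-28512} = - \frac{1}{28512}$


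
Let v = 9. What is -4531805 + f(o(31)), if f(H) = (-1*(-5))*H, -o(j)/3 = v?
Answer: -4531940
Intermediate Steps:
o(j) = -27 (o(j) = -3*9 = -27)
f(H) = 5*H
-4531805 + f(o(31)) = -4531805 + 5*(-27) = -4531805 - 135 = -4531940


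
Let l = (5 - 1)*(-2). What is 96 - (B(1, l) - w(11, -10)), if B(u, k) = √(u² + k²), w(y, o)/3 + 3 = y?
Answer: 120 - √65 ≈ 111.94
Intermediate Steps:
l = -8 (l = 4*(-2) = -8)
w(y, o) = -9 + 3*y
B(u, k) = √(k² + u²)
96 - (B(1, l) - w(11, -10)) = 96 - (√((-8)² + 1²) - (-9 + 3*11)) = 96 - (√(64 + 1) - (-9 + 33)) = 96 - (√65 - 1*24) = 96 - (√65 - 24) = 96 - (-24 + √65) = 96 + (24 - √65) = 120 - √65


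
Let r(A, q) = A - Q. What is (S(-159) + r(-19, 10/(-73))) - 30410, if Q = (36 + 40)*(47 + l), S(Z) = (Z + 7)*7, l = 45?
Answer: -38485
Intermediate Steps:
S(Z) = 49 + 7*Z (S(Z) = (7 + Z)*7 = 49 + 7*Z)
Q = 6992 (Q = (36 + 40)*(47 + 45) = 76*92 = 6992)
r(A, q) = -6992 + A (r(A, q) = A - 1*6992 = A - 6992 = -6992 + A)
(S(-159) + r(-19, 10/(-73))) - 30410 = ((49 + 7*(-159)) + (-6992 - 19)) - 30410 = ((49 - 1113) - 7011) - 30410 = (-1064 - 7011) - 30410 = -8075 - 30410 = -38485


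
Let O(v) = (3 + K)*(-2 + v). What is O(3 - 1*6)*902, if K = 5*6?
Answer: -148830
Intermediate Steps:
K = 30
O(v) = -66 + 33*v (O(v) = (3 + 30)*(-2 + v) = 33*(-2 + v) = -66 + 33*v)
O(3 - 1*6)*902 = (-66 + 33*(3 - 1*6))*902 = (-66 + 33*(3 - 6))*902 = (-66 + 33*(-3))*902 = (-66 - 99)*902 = -165*902 = -148830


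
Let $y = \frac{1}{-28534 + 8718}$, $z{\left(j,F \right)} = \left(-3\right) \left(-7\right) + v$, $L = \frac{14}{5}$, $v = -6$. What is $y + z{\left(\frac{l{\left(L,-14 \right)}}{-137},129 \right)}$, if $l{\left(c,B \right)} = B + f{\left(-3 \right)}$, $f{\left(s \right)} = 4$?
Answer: $\frac{297239}{19816} \approx 15.0$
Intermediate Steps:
$L = \frac{14}{5}$ ($L = 14 \cdot \frac{1}{5} = \frac{14}{5} \approx 2.8$)
$l{\left(c,B \right)} = 4 + B$ ($l{\left(c,B \right)} = B + 4 = 4 + B$)
$z{\left(j,F \right)} = 15$ ($z{\left(j,F \right)} = \left(-3\right) \left(-7\right) - 6 = 21 - 6 = 15$)
$y = - \frac{1}{19816}$ ($y = \frac{1}{-19816} = - \frac{1}{19816} \approx -5.0464 \cdot 10^{-5}$)
$y + z{\left(\frac{l{\left(L,-14 \right)}}{-137},129 \right)} = - \frac{1}{19816} + 15 = \frac{297239}{19816}$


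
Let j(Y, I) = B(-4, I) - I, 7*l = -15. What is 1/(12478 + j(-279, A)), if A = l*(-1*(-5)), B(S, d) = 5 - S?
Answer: 7/87484 ≈ 8.0015e-5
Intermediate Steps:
l = -15/7 (l = (1/7)*(-15) = -15/7 ≈ -2.1429)
A = -75/7 (A = -(-15)*(-5)/7 = -15/7*5 = -75/7 ≈ -10.714)
j(Y, I) = 9 - I (j(Y, I) = (5 - 1*(-4)) - I = (5 + 4) - I = 9 - I)
1/(12478 + j(-279, A)) = 1/(12478 + (9 - 1*(-75/7))) = 1/(12478 + (9 + 75/7)) = 1/(12478 + 138/7) = 1/(87484/7) = 7/87484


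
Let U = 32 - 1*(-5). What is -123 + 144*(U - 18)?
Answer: 2613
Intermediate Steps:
U = 37 (U = 32 + 5 = 37)
-123 + 144*(U - 18) = -123 + 144*(37 - 18) = -123 + 144*19 = -123 + 2736 = 2613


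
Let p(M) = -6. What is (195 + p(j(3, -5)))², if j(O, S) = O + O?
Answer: 35721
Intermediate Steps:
j(O, S) = 2*O
(195 + p(j(3, -5)))² = (195 - 6)² = 189² = 35721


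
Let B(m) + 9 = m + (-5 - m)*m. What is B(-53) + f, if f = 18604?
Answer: 15998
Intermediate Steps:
B(m) = -9 + m + m*(-5 - m) (B(m) = -9 + (m + (-5 - m)*m) = -9 + (m + m*(-5 - m)) = -9 + m + m*(-5 - m))
B(-53) + f = (-9 - 1*(-53)² - 4*(-53)) + 18604 = (-9 - 1*2809 + 212) + 18604 = (-9 - 2809 + 212) + 18604 = -2606 + 18604 = 15998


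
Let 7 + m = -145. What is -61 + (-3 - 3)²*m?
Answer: -5533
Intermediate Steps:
m = -152 (m = -7 - 145 = -152)
-61 + (-3 - 3)²*m = -61 + (-3 - 3)²*(-152) = -61 + (-6)²*(-152) = -61 + 36*(-152) = -61 - 5472 = -5533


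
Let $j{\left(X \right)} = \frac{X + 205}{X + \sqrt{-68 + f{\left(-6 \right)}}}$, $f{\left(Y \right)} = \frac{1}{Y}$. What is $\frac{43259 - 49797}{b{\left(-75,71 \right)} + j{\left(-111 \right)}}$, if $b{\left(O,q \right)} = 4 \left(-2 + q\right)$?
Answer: $- \frac{5571971272}{234501607} - \frac{153643 i \sqrt{2454}}{1407009642} \approx -23.761 - 0.0054094 i$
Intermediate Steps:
$j{\left(X \right)} = \frac{205 + X}{X + \frac{i \sqrt{2454}}{6}}$ ($j{\left(X \right)} = \frac{X + 205}{X + \sqrt{-68 + \frac{1}{-6}}} = \frac{205 + X}{X + \sqrt{-68 - \frac{1}{6}}} = \frac{205 + X}{X + \sqrt{- \frac{409}{6}}} = \frac{205 + X}{X + \frac{i \sqrt{2454}}{6}}$)
$b{\left(O,q \right)} = -8 + 4 q$
$\frac{43259 - 49797}{b{\left(-75,71 \right)} + j{\left(-111 \right)}} = \frac{43259 - 49797}{\left(-8 + 4 \cdot 71\right) + \frac{6 \left(205 - 111\right)}{6 \left(-111\right) + i \sqrt{2454}}} = - \frac{6538}{\left(-8 + 284\right) + 6 \frac{1}{-666 + i \sqrt{2454}} \cdot 94} = - \frac{6538}{276 + \frac{564}{-666 + i \sqrt{2454}}}$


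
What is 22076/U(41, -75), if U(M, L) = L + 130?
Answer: 22076/55 ≈ 401.38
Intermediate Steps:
U(M, L) = 130 + L
22076/U(41, -75) = 22076/(130 - 75) = 22076/55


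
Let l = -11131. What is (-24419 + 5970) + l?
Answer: -29580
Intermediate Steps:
(-24419 + 5970) + l = (-24419 + 5970) - 11131 = -18449 - 11131 = -29580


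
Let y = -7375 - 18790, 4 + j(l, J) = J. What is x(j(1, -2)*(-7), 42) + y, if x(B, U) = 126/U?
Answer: -26162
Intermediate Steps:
j(l, J) = -4 + J
y = -26165
x(j(1, -2)*(-7), 42) + y = 126/42 - 26165 = 126*(1/42) - 26165 = 3 - 26165 = -26162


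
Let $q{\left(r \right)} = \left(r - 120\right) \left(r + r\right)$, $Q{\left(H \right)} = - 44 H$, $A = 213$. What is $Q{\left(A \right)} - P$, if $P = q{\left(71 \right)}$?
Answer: $-2414$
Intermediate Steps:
$q{\left(r \right)} = 2 r \left(-120 + r\right)$ ($q{\left(r \right)} = \left(r - 120\right) 2 r = \left(-120 + r\right) 2 r = 2 r \left(-120 + r\right)$)
$P = -6958$ ($P = 2 \cdot 71 \left(-120 + 71\right) = 2 \cdot 71 \left(-49\right) = -6958$)
$Q{\left(A \right)} - P = \left(-44\right) 213 - -6958 = -9372 + 6958 = -2414$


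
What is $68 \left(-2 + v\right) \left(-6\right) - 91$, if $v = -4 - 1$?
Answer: $2765$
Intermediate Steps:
$v = -5$ ($v = -4 - 1 = -5$)
$68 \left(-2 + v\right) \left(-6\right) - 91 = 68 \left(-2 - 5\right) \left(-6\right) - 91 = 68 \left(\left(-7\right) \left(-6\right)\right) - 91 = 68 \cdot 42 - 91 = 2856 - 91 = 2765$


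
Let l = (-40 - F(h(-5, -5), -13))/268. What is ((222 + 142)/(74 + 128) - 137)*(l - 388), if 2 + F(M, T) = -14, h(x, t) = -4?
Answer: 355057310/6767 ≈ 52469.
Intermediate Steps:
F(M, T) = -16 (F(M, T) = -2 - 14 = -16)
l = -6/67 (l = (-40 - 1*(-16))/268 = (-40 + 16)*(1/268) = -24*1/268 = -6/67 ≈ -0.089552)
((222 + 142)/(74 + 128) - 137)*(l - 388) = ((222 + 142)/(74 + 128) - 137)*(-6/67 - 388) = (364/202 - 137)*(-26002/67) = (364*(1/202) - 137)*(-26002/67) = (182/101 - 137)*(-26002/67) = -13655/101*(-26002/67) = 355057310/6767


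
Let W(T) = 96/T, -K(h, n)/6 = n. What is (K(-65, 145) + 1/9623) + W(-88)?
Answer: -92207575/105853 ≈ -871.09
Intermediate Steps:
K(h, n) = -6*n
(K(-65, 145) + 1/9623) + W(-88) = (-6*145 + 1/9623) + 96/(-88) = (-870 + 1/9623) + 96*(-1/88) = -8372009/9623 - 12/11 = -92207575/105853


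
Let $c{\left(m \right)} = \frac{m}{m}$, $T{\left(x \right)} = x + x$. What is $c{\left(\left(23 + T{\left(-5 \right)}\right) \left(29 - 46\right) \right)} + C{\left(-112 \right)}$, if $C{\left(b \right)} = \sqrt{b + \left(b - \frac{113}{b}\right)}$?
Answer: $1 + \frac{15 i \sqrt{777}}{28} \approx 1.0 + 14.933 i$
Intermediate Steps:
$T{\left(x \right)} = 2 x$
$c{\left(m \right)} = 1$
$C{\left(b \right)} = \sqrt{- \frac{113}{b} + 2 b}$ ($C{\left(b \right)} = \sqrt{b + \left(b - \frac{113}{b}\right)} = \sqrt{- \frac{113}{b} + 2 b}$)
$c{\left(\left(23 + T{\left(-5 \right)}\right) \left(29 - 46\right) \right)} + C{\left(-112 \right)} = 1 + \sqrt{- \frac{113}{-112} + 2 \left(-112\right)} = 1 + \sqrt{\left(-113\right) \left(- \frac{1}{112}\right) - 224} = 1 + \sqrt{\frac{113}{112} - 224} = 1 + \sqrt{- \frac{24975}{112}} = 1 + \frac{15 i \sqrt{777}}{28}$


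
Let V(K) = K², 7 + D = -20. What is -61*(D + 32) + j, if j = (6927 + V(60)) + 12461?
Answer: 22683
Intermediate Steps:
D = -27 (D = -7 - 20 = -27)
j = 22988 (j = (6927 + 60²) + 12461 = (6927 + 3600) + 12461 = 10527 + 12461 = 22988)
-61*(D + 32) + j = -61*(-27 + 32) + 22988 = -61*5 + 22988 = -305 + 22988 = 22683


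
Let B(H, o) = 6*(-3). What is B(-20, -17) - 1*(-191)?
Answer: 173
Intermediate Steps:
B(H, o) = -18
B(-20, -17) - 1*(-191) = -18 - 1*(-191) = -18 + 191 = 173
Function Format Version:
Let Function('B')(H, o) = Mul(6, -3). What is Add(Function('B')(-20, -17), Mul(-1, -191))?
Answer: 173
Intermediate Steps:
Function('B')(H, o) = -18
Add(Function('B')(-20, -17), Mul(-1, -191)) = Add(-18, Mul(-1, -191)) = Add(-18, 191) = 173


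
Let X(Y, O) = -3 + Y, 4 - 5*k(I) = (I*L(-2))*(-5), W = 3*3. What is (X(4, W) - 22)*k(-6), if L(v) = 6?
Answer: 3696/5 ≈ 739.20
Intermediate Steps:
W = 9
k(I) = ⅘ + 6*I (k(I) = ⅘ - I*6*(-5)/5 = ⅘ - 6*I*(-5)/5 = ⅘ - (-6)*I = ⅘ + 6*I)
(X(4, W) - 22)*k(-6) = ((-3 + 4) - 22)*(⅘ + 6*(-6)) = (1 - 22)*(⅘ - 36) = -21*(-176/5) = 3696/5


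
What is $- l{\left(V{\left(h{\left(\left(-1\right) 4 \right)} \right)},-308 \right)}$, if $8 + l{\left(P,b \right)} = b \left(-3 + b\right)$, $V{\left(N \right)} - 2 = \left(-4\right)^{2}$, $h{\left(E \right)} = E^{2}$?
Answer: $-95780$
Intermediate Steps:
$V{\left(N \right)} = 18$ ($V{\left(N \right)} = 2 + \left(-4\right)^{2} = 2 + 16 = 18$)
$l{\left(P,b \right)} = -8 + b \left(-3 + b\right)$
$- l{\left(V{\left(h{\left(\left(-1\right) 4 \right)} \right)},-308 \right)} = - (-8 + \left(-308\right)^{2} - -924) = - (-8 + 94864 + 924) = \left(-1\right) 95780 = -95780$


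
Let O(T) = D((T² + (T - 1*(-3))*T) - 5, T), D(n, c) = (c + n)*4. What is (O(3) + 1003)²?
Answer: 1216609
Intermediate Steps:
D(n, c) = 4*c + 4*n
O(T) = -20 + 4*T + 4*T² + 4*T*(3 + T) (O(T) = 4*T + 4*((T² + (T - 1*(-3))*T) - 5) = 4*T + 4*((T² + (T + 3)*T) - 5) = 4*T + 4*((T² + (3 + T)*T) - 5) = 4*T + 4*((T² + T*(3 + T)) - 5) = 4*T + 4*(-5 + T² + T*(3 + T)) = 4*T + (-20 + 4*T² + 4*T*(3 + T)) = -20 + 4*T + 4*T² + 4*T*(3 + T))
(O(3) + 1003)² = ((-20 + 8*3² + 16*3) + 1003)² = ((-20 + 8*9 + 48) + 1003)² = ((-20 + 72 + 48) + 1003)² = (100 + 1003)² = 1103² = 1216609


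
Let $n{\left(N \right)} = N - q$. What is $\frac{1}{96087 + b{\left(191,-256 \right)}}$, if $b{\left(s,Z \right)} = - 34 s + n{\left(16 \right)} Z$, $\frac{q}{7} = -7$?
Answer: $\frac{1}{72953} \approx 1.3707 \cdot 10^{-5}$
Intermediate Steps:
$q = -49$ ($q = 7 \left(-7\right) = -49$)
$n{\left(N \right)} = 49 + N$ ($n{\left(N \right)} = N - -49 = N + 49 = 49 + N$)
$b{\left(s,Z \right)} = - 34 s + 65 Z$ ($b{\left(s,Z \right)} = - 34 s + \left(49 + 16\right) Z = - 34 s + 65 Z$)
$\frac{1}{96087 + b{\left(191,-256 \right)}} = \frac{1}{96087 + \left(\left(-34\right) 191 + 65 \left(-256\right)\right)} = \frac{1}{96087 - 23134} = \frac{1}{72953}$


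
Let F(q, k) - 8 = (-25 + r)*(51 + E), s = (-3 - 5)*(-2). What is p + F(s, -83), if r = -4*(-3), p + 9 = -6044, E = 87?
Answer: -7839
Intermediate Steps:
p = -6053 (p = -9 - 6044 = -6053)
s = 16 (s = -8*(-2) = 16)
r = 12
F(q, k) = -1786 (F(q, k) = 8 + (-25 + 12)*(51 + 87) = 8 - 13*138 = 8 - 1794 = -1786)
p + F(s, -83) = -6053 - 1786 = -7839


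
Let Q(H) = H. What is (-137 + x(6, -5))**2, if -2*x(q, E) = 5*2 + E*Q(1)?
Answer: 77841/4 ≈ 19460.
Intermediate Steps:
x(q, E) = -5 - E/2 (x(q, E) = -(5*2 + E*1)/2 = -(10 + E)/2 = -5 - E/2)
(-137 + x(6, -5))**2 = (-137 + (-5 - 1/2*(-5)))**2 = (-137 + (-5 + 5/2))**2 = (-137 - 5/2)**2 = (-279/2)**2 = 77841/4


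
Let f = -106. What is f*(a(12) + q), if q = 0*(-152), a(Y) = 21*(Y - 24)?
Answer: 26712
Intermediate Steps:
a(Y) = -504 + 21*Y (a(Y) = 21*(-24 + Y) = -504 + 21*Y)
q = 0
f*(a(12) + q) = -106*((-504 + 21*12) + 0) = -106*((-504 + 252) + 0) = -106*(-252 + 0) = -106*(-252) = 26712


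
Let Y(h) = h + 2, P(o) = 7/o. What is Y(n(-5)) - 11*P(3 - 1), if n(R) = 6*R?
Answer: -133/2 ≈ -66.500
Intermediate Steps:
Y(h) = 2 + h
Y(n(-5)) - 11*P(3 - 1) = (2 + 6*(-5)) - 77/(3 - 1) = (2 - 30) - 77/2 = -28 - 77/2 = -133/2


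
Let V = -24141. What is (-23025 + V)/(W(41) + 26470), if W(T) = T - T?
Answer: -23583/13235 ≈ -1.7819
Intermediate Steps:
W(T) = 0
(-23025 + V)/(W(41) + 26470) = (-23025 - 24141)/(0 + 26470) = -47166/26470 = -47166*1/26470 = -23583/13235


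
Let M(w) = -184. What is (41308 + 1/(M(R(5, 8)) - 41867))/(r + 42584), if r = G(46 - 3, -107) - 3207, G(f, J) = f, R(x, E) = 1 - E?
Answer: 1737042707/1657650420 ≈ 1.0479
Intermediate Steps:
r = -3164 (r = (46 - 3) - 3207 = 43 - 3207 = -3164)
(41308 + 1/(M(R(5, 8)) - 41867))/(r + 42584) = (41308 + 1/(-184 - 41867))/(-3164 + 42584) = (41308 + 1/(-42051))/39420 = (41308 - 1/42051)*(1/39420) = (1737042707/42051)*(1/39420) = 1737042707/1657650420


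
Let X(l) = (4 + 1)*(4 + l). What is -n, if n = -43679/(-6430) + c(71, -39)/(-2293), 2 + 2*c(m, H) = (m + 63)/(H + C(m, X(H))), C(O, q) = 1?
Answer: -951650284/140067905 ≈ -6.7942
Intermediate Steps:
X(l) = 20 + 5*l (X(l) = 5*(4 + l) = 20 + 5*l)
c(m, H) = -1 + (63 + m)/(2*(1 + H)) (c(m, H) = -1 + ((m + 63)/(H + 1))/2 = -1 + ((63 + m)/(1 + H))/2 = -1 + (63 + m)/(2*(1 + H)))
n = 951650284/140067905 (n = -43679/(-6430) + ((61 + 71 - 2*(-39))/(2*(1 - 39)))/(-2293) = -43679*(-1/6430) + ((½)*(61 + 71 + 78)/(-38))*(-1/2293) = 43679/6430 + ((½)*(-1/38)*210)*(-1/2293) = 43679/6430 - 105/38*(-1/2293) = 43679/6430 + 105/87134 = 951650284/140067905 ≈ 6.7942)
-n = -1*951650284/140067905 = -951650284/140067905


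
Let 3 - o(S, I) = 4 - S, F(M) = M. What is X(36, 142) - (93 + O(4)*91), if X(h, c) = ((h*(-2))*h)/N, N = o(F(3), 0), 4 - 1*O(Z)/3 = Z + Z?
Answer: -297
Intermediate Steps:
o(S, I) = -1 + S (o(S, I) = 3 - (4 - S) = 3 + (-4 + S) = -1 + S)
O(Z) = 12 - 6*Z (O(Z) = 12 - 3*(Z + Z) = 12 - 6*Z)
N = 2 (N = -1 + 3 = 2)
X(h, c) = -h² (X(h, c) = ((h*(-2))*h)/2 = ((-2*h)*h)*(½) = -2*h²*(½) = -h²)
X(36, 142) - (93 + O(4)*91) = -1*36² - (93 + (12 - 6*4)*91) = -1*1296 - (93 + (12 - 24)*91) = -1296 - (93 - 12*91) = -1296 - (93 - 1092) = -1296 - 1*(-999) = -1296 + 999 = -297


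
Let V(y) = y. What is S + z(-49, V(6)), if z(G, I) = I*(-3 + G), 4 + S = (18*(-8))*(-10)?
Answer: 1124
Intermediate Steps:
S = 1436 (S = -4 + (18*(-8))*(-10) = -4 - 144*(-10) = -4 + 1440 = 1436)
S + z(-49, V(6)) = 1436 + 6*(-3 - 49) = 1436 + 6*(-52) = 1436 - 312 = 1124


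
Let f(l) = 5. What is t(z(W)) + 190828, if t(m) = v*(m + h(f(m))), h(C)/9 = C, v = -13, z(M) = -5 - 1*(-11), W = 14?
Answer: 190165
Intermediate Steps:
z(M) = 6 (z(M) = -5 + 11 = 6)
h(C) = 9*C
t(m) = -585 - 13*m (t(m) = -13*(m + 9*5) = -13*(m + 45) = -13*(45 + m) = -585 - 13*m)
t(z(W)) + 190828 = (-585 - 13*6) + 190828 = (-585 - 78) + 190828 = -663 + 190828 = 190165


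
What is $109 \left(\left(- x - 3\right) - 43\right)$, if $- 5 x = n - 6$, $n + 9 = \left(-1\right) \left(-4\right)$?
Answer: $- \frac{26269}{5} \approx -5253.8$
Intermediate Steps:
$n = -5$ ($n = -9 - -4 = -9 + 4 = -5$)
$x = \frac{11}{5}$ ($x = - \frac{-5 - 6}{5} = \left(- \frac{1}{5}\right) \left(-11\right) = \frac{11}{5} \approx 2.2$)
$109 \left(\left(- x - 3\right) - 43\right) = 109 \left(\left(\left(-1\right) \frac{11}{5} - 3\right) - 43\right) = 109 \left(\left(- \frac{11}{5} - 3\right) - 43\right) = 109 \left(- \frac{26}{5} - 43\right) = 109 \left(- \frac{241}{5}\right) = - \frac{26269}{5}$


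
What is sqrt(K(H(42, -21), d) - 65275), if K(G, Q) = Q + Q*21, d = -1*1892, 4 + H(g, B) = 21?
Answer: I*sqrt(106899) ≈ 326.95*I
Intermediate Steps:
H(g, B) = 17 (H(g, B) = -4 + 21 = 17)
d = -1892
K(G, Q) = 22*Q (K(G, Q) = Q + 21*Q = 22*Q)
sqrt(K(H(42, -21), d) - 65275) = sqrt(22*(-1892) - 65275) = sqrt(-41624 - 65275) = sqrt(-106899) = I*sqrt(106899)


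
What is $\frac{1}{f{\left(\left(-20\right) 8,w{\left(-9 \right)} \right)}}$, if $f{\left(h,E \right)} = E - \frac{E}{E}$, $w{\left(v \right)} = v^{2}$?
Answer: $\frac{1}{80} \approx 0.0125$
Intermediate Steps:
$f{\left(h,E \right)} = -1 + E$ ($f{\left(h,E \right)} = E - 1 = -1 + E$)
$\frac{1}{f{\left(\left(-20\right) 8,w{\left(-9 \right)} \right)}} = \frac{1}{-1 + \left(-9\right)^{2}} = \frac{1}{-1 + 81} = \frac{1}{80}$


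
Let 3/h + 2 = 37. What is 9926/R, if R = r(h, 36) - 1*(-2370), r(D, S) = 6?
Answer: 4963/1188 ≈ 4.1776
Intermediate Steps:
h = 3/35 (h = 3/(-2 + 37) = 3/35 ≈ 0.085714)
R = 2376 (R = 6 - 1*(-2370) = 6 + 2370 = 2376)
9926/R = 9926/2376 = 9926*(1/2376) = 4963/1188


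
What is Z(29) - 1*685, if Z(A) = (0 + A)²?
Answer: 156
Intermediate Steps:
Z(A) = A²
Z(29) - 1*685 = 29² - 1*685 = 841 - 685 = 156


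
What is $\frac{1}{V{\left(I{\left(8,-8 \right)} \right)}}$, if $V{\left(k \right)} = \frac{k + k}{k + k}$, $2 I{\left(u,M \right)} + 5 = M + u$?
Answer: $1$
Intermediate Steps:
$I{\left(u,M \right)} = - \frac{5}{2} + \frac{M}{2} + \frac{u}{2}$ ($I{\left(u,M \right)} = - \frac{5}{2} + \frac{M + u}{2} = - \frac{5}{2} + \left(\frac{M}{2} + \frac{u}{2}\right) = - \frac{5}{2} + \frac{M}{2} + \frac{u}{2}$)
$V{\left(k \right)} = 1$ ($V{\left(k \right)} = \frac{2 k}{2 k} = 2 k \frac{1}{2 k} = 1$)
$\frac{1}{V{\left(I{\left(8,-8 \right)} \right)}} = 1^{-1} = 1$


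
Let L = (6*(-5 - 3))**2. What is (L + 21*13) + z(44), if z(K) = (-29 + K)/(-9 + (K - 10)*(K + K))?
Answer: 7687206/2983 ≈ 2577.0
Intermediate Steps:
z(K) = (-29 + K)/(-9 + 2*K*(-10 + K)) (z(K) = (-29 + K)/(-9 + (-10 + K)*(2*K)) = (-29 + K)/(-9 + 2*K*(-10 + K)))
L = 2304 (L = (6*(-8))**2 = (-48)**2 = 2304)
(L + 21*13) + z(44) = (2304 + 21*13) + (29 - 1*44)/(9 - 2*44**2 + 20*44) = (2304 + 273) + (29 - 44)/(9 - 2*1936 + 880) = 2577 - 15/(9 - 3872 + 880) = 2577 - 15/(-2983) = 2577 - 1/2983*(-15) = 2577 + 15/2983 = 7687206/2983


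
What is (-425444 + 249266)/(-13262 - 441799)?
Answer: 58726/151687 ≈ 0.38715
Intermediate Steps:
(-425444 + 249266)/(-13262 - 441799) = -176178/(-455061) = -176178*(-1/455061) = 58726/151687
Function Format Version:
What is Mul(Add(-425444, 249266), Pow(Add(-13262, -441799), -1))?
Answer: Rational(58726, 151687) ≈ 0.38715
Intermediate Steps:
Mul(Add(-425444, 249266), Pow(Add(-13262, -441799), -1)) = Mul(-176178, Pow(-455061, -1)) = Mul(-176178, Rational(-1, 455061)) = Rational(58726, 151687)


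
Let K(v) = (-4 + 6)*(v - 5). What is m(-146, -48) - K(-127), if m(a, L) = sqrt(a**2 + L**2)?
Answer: 264 + 2*sqrt(5905) ≈ 417.69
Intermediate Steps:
m(a, L) = sqrt(L**2 + a**2)
K(v) = -10 + 2*v (K(v) = 2*(-5 + v) = -10 + 2*v)
m(-146, -48) - K(-127) = sqrt((-48)**2 + (-146)**2) - (-10 + 2*(-127)) = sqrt(2304 + 21316) - (-10 - 254) = sqrt(23620) - 1*(-264) = 2*sqrt(5905) + 264 = 264 + 2*sqrt(5905)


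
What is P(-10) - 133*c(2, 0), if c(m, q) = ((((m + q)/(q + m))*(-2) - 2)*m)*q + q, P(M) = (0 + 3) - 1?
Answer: 2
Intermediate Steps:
P(M) = 2 (P(M) = 3 - 1 = 2)
c(m, q) = q - 4*m*q (c(m, q) = ((((m + q)/(m + q))*(-2) - 2)*m)*q + q = ((1*(-2) - 2)*m)*q + q = ((-2 - 2)*m)*q + q = (-4*m)*q + q = -4*m*q + q = q - 4*m*q)
P(-10) - 133*c(2, 0) = 2 - 0*(1 - 4*2) = 2 - 0*(1 - 8) = 2 - 0*(-7) = 2 - 133*0 = 2 + 0 = 2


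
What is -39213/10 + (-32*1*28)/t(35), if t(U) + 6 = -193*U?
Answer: -265110133/67610 ≈ -3921.2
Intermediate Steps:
t(U) = -6 - 193*U
-39213/10 + (-32*1*28)/t(35) = -39213/10 + (-32*1*28)/(-6 - 193*35) = -39213*⅒ + (-32*28)/(-6 - 6755) = -39213/10 - 896/(-6761) = -39213/10 - 896*(-1/6761) = -39213/10 + 896/6761 = -265110133/67610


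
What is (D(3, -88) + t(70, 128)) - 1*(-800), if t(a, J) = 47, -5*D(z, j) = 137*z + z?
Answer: 3821/5 ≈ 764.20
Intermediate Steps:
D(z, j) = -138*z/5 (D(z, j) = -(137*z + z)/5 = -138*z/5)
(D(3, -88) + t(70, 128)) - 1*(-800) = (-138/5*3 + 47) - 1*(-800) = (-414/5 + 47) + 800 = -179/5 + 800 = 3821/5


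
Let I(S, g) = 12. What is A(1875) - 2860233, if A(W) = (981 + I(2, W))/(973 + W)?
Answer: -8145942591/2848 ≈ -2.8602e+6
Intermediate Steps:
A(W) = 993/(973 + W) (A(W) = (981 + 12)/(973 + W) = 993/(973 + W))
A(1875) - 2860233 = 993/(973 + 1875) - 2860233 = 993/2848 - 2860233 = -8145942591/2848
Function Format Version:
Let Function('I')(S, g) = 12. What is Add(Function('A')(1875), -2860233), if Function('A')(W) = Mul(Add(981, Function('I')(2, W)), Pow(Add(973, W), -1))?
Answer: Rational(-8145942591, 2848) ≈ -2.8602e+6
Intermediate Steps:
Function('A')(W) = Mul(993, Pow(Add(973, W), -1)) (Function('A')(W) = Mul(Add(981, 12), Pow(Add(973, W), -1)) = Mul(993, Pow(Add(973, W), -1)))
Add(Function('A')(1875), -2860233) = Add(Mul(993, Pow(Add(973, 1875), -1)), -2860233) = Add(Mul(993, Pow(2848, -1)), -2860233) = Add(Mul(993, Rational(1, 2848)), -2860233) = Add(Rational(993, 2848), -2860233) = Rational(-8145942591, 2848)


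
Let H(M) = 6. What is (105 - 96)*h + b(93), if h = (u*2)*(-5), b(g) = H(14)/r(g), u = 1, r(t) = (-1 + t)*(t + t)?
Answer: -256679/2852 ≈ -90.000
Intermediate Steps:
r(t) = 2*t*(-1 + t) (r(t) = (-1 + t)*(2*t) = 2*t*(-1 + t))
b(g) = 3/(g*(-1 + g)) (b(g) = 6/((2*g*(-1 + g))) = 6*(1/(2*g*(-1 + g))) = 3/(g*(-1 + g)))
h = -10 (h = (1*2)*(-5) = 2*(-5) = -10)
(105 - 96)*h + b(93) = (105 - 96)*(-10) + 3/(93*(-1 + 93)) = 9*(-10) + 3*(1/93)/92 = -90 + 3*(1/93)*(1/92) = -90 + 1/2852 = -256679/2852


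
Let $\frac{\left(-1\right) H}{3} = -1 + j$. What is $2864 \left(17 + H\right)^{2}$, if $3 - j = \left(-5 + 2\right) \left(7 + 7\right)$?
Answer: $37876400$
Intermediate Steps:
$j = 45$ ($j = 3 - \left(-5 + 2\right) \left(7 + 7\right) = 3 - \left(-3\right) 14 = 3 - -42 = 3 + 42 = 45$)
$H = -132$ ($H = - 3 \left(-1 + 45\right) = \left(-3\right) 44 = -132$)
$2864 \left(17 + H\right)^{2} = 2864 \left(17 - 132\right)^{2} = 2864 \left(-115\right)^{2} = 2864 \cdot 13225 = 37876400$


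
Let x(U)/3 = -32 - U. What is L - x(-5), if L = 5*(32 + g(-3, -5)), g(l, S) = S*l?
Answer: 316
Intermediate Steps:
L = 235 (L = 5*(32 - 5*(-3)) = 5*(32 + 15) = 5*47 = 235)
x(U) = -96 - 3*U (x(U) = 3*(-32 - U) = -96 - 3*U)
L - x(-5) = 235 - (-96 - 3*(-5)) = 235 - (-96 + 15) = 235 - 1*(-81) = 235 + 81 = 316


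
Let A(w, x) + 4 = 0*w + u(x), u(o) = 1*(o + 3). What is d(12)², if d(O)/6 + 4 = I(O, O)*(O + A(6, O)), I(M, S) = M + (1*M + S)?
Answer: 24443136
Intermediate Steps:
u(o) = 3 + o (u(o) = 1*(3 + o) = 3 + o)
I(M, S) = S + 2*M (I(M, S) = M + (M + S) = S + 2*M)
A(w, x) = -1 + x (A(w, x) = -4 + (0*w + (3 + x)) = -4 + (0 + (3 + x)) = -4 + (3 + x) = -1 + x)
d(O) = -24 + 18*O*(-1 + 2*O) (d(O) = -24 + 6*((O + 2*O)*(O + (-1 + O))) = -24 + 6*((3*O)*(-1 + 2*O)) = -24 + 6*(3*O*(-1 + 2*O)) = -24 + 18*O*(-1 + 2*O))
d(12)² = (-24 - 18*12 + 36*12²)² = (-24 - 216 + 36*144)² = (-24 - 216 + 5184)² = 4944² = 24443136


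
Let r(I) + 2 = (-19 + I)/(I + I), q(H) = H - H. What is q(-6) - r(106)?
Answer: 337/212 ≈ 1.5896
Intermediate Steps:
q(H) = 0
r(I) = -2 + (-19 + I)/(2*I) (r(I) = -2 + (-19 + I)/(I + I) = -2 + (-19 + I)/((2*I)) = -2 + (-19 + I)*(1/(2*I)) = -2 + (-19 + I)/(2*I))
q(-6) - r(106) = 0 - (-19 - 3*106)/(2*106) = 0 - (-19 - 318)/(2*106) = 0 - (-337)/(2*106) = 0 - 1*(-337/212) = 0 + 337/212 = 337/212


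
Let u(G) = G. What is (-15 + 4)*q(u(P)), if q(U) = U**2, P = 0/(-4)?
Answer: 0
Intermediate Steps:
P = 0 (P = 0*(-1/4) = 0)
(-15 + 4)*q(u(P)) = (-15 + 4)*0**2 = -11*0 = 0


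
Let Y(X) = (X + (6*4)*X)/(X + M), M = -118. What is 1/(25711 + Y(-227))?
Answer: 69/1775194 ≈ 3.8869e-5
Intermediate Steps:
Y(X) = 25*X/(-118 + X) (Y(X) = (X + (6*4)*X)/(X - 118) = (X + 24*X)/(-118 + X) = (25*X)/(-118 + X) = 25*X/(-118 + X))
1/(25711 + Y(-227)) = 1/(25711 + 25*(-227)/(-118 - 227)) = 1/(25711 + 25*(-227)/(-345)) = 1/(25711 + 25*(-227)*(-1/345)) = 1/(25711 + 1135/69) = 1/(1775194/69) = 69/1775194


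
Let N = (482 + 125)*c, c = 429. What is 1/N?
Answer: 1/260403 ≈ 3.8402e-6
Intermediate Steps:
N = 260403 (N = (482 + 125)*429 = 607*429 = 260403)
1/N = 1/260403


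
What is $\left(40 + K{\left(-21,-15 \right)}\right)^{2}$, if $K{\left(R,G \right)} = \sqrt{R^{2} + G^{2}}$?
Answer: $2266 + 240 \sqrt{74} \approx 4330.6$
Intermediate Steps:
$K{\left(R,G \right)} = \sqrt{G^{2} + R^{2}}$
$\left(40 + K{\left(-21,-15 \right)}\right)^{2} = \left(40 + \sqrt{\left(-15\right)^{2} + \left(-21\right)^{2}}\right)^{2} = \left(40 + \sqrt{225 + 441}\right)^{2} = \left(40 + \sqrt{666}\right)^{2} = \left(40 + 3 \sqrt{74}\right)^{2}$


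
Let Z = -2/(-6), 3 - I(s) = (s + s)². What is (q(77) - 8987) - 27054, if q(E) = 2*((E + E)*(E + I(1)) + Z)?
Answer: -37897/3 ≈ -12632.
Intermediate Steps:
I(s) = 3 - 4*s² (I(s) = 3 - (s + s)² = 3 - (2*s)² = 3 - 4*s²)
Z = ⅓ (Z = -2*(-⅙) = ⅓ ≈ 0.33333)
q(E) = ⅔ + 4*E*(-1 + E) (q(E) = 2*((E + E)*(E + (3 - 4*1²)) + ⅓) = 2*((2*E)*(E + (3 - 4*1)) + ⅓) = 2*((2*E)*(E + (3 - 4)) + ⅓) = 2*((2*E)*(E - 1) + ⅓) = 2*((2*E)*(-1 + E) + ⅓) = 2*(2*E*(-1 + E) + ⅓) = 2*(⅓ + 2*E*(-1 + E)) = ⅔ + 4*E*(-1 + E))
(q(77) - 8987) - 27054 = ((⅔ - 4*77 + 4*77²) - 8987) - 27054 = ((⅔ - 308 + 4*5929) - 8987) - 27054 = ((⅔ - 308 + 23716) - 8987) - 27054 = (70226/3 - 8987) - 27054 = 43265/3 - 27054 = -37897/3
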